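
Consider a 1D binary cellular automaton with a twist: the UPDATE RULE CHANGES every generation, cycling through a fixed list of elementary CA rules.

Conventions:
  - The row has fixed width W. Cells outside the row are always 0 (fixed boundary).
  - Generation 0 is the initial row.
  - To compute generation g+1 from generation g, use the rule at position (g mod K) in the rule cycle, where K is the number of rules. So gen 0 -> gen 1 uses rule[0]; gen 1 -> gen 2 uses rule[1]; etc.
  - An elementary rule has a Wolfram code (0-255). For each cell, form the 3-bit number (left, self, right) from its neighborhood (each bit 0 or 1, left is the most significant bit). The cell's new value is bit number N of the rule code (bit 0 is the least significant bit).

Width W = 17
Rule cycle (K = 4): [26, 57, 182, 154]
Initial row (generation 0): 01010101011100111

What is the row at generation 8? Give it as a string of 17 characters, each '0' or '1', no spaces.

Answer: 11011111001110001

Derivation:
Gen 0: 01010101011100111
Gen 1 (rule 26): 10000000010011100
Gen 2 (rule 57): 01111111001010011
Gen 3 (rule 182): 10111110111111100
Gen 4 (rule 154): 00111100111111010
Gen 5 (rule 26): 01100011100000001
Gen 6 (rule 57): 01011010011111100
Gen 7 (rule 182): 11100111101111010
Gen 8 (rule 154): 11011111001110001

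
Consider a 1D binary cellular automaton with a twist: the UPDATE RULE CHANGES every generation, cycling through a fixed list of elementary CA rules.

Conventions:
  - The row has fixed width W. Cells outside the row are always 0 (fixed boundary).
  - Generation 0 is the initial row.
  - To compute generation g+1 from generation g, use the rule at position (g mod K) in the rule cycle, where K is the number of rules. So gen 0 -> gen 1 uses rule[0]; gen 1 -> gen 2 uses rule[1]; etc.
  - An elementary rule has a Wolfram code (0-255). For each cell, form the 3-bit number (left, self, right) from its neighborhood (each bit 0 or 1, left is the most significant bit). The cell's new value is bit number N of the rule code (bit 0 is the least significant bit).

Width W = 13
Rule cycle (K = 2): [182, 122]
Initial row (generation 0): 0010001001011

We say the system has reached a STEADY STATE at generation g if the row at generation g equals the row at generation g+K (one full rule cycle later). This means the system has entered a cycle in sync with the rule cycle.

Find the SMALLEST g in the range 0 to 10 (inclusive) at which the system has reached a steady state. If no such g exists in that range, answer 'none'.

Answer: none

Derivation:
Gen 0: 0010001001011
Gen 1 (rule 182): 0111011111100
Gen 2 (rule 122): 1101110000110
Gen 3 (rule 182): 0010101001001
Gen 4 (rule 122): 0101010110110
Gen 5 (rule 182): 1111111001001
Gen 6 (rule 122): 1000001110110
Gen 7 (rule 182): 1100010101001
Gen 8 (rule 122): 1110101010110
Gen 9 (rule 182): 0101111111001
Gen 10 (rule 122): 1011000001110
Gen 11 (rule 182): 1100100010101
Gen 12 (rule 122): 1111010101010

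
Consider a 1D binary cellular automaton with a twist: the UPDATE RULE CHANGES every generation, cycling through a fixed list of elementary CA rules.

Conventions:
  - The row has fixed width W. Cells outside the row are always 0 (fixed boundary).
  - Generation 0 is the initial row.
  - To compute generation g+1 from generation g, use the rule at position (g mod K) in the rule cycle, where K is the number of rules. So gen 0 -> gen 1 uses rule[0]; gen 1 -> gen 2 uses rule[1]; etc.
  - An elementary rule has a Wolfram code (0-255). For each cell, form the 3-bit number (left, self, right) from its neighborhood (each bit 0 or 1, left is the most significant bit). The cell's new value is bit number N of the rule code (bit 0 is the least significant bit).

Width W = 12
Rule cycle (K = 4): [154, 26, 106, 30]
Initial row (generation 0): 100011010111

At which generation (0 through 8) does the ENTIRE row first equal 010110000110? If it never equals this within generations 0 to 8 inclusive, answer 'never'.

Answer: 1

Derivation:
Gen 0: 100011010111
Gen 1 (rule 154): 010110000110
Gen 2 (rule 26): 100101001101
Gen 3 (rule 106): 001010011110
Gen 4 (rule 30): 011011110001
Gen 5 (rule 154): 110011101010
Gen 6 (rule 26): 101110000001
Gen 7 (rule 106): 011010000010
Gen 8 (rule 30): 110011000111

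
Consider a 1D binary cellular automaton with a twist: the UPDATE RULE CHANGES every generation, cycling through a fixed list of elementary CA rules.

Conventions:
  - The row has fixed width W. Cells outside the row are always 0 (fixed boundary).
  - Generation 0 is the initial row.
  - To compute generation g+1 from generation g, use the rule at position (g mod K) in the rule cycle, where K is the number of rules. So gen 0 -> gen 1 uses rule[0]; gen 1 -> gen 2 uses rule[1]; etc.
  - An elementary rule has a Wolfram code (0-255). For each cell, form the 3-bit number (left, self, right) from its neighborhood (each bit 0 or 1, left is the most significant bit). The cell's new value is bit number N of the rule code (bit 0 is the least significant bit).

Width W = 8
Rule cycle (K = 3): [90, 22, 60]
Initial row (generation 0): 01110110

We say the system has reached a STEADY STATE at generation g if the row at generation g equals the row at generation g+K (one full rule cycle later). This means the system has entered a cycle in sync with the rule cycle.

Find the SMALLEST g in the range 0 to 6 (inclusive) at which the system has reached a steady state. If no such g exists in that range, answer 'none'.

Gen 0: 01110110
Gen 1 (rule 90): 11010111
Gen 2 (rule 22): 00010000
Gen 3 (rule 60): 00011000
Gen 4 (rule 90): 00111100
Gen 5 (rule 22): 01000010
Gen 6 (rule 60): 01100011
Gen 7 (rule 90): 11110111
Gen 8 (rule 22): 00000000
Gen 9 (rule 60): 00000000

Answer: none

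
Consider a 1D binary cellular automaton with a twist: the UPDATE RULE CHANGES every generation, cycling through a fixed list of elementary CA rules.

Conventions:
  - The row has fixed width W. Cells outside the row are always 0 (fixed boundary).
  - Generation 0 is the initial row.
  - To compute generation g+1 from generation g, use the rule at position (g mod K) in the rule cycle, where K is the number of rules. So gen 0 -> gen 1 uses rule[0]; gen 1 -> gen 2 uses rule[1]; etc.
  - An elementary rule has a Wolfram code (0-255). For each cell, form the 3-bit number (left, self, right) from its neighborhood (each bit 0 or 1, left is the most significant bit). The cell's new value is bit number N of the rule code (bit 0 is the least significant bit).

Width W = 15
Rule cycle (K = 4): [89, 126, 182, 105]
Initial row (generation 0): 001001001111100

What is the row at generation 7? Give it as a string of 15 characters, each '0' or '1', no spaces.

Gen 0: 001001001111100
Gen 1 (rule 89): 100100101000111
Gen 2 (rule 126): 111111111101101
Gen 3 (rule 182): 011111111010011
Gen 4 (rule 105): 010000001100011
Gen 5 (rule 89): 001111101111011
Gen 6 (rule 126): 011000111001111
Gen 7 (rule 182): 100101010110110

Answer: 100101010110110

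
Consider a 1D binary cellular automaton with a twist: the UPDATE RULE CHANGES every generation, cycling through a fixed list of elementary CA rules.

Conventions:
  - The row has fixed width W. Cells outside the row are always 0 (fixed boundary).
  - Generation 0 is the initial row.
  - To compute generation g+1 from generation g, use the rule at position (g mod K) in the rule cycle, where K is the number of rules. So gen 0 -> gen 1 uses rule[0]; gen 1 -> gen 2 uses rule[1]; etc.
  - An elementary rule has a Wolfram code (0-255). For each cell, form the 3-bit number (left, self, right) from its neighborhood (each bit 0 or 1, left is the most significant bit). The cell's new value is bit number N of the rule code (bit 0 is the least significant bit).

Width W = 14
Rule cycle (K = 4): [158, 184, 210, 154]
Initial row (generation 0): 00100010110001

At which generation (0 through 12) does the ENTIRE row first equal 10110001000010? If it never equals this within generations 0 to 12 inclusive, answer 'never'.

Answer: never

Derivation:
Gen 0: 00100010110001
Gen 1 (rule 158): 01110110101011
Gen 2 (rule 184): 01101101010110
Gen 3 (rule 210): 10100100000011
Gen 4 (rule 154): 00011010000110
Gen 5 (rule 158): 00110011001101
Gen 6 (rule 184): 00101010101010
Gen 7 (rule 210): 01000000000001
Gen 8 (rule 154): 10100000000010
Gen 9 (rule 158): 10110000000111
Gen 10 (rule 184): 01101000000110
Gen 11 (rule 210): 10100100001011
Gen 12 (rule 154): 00011010010010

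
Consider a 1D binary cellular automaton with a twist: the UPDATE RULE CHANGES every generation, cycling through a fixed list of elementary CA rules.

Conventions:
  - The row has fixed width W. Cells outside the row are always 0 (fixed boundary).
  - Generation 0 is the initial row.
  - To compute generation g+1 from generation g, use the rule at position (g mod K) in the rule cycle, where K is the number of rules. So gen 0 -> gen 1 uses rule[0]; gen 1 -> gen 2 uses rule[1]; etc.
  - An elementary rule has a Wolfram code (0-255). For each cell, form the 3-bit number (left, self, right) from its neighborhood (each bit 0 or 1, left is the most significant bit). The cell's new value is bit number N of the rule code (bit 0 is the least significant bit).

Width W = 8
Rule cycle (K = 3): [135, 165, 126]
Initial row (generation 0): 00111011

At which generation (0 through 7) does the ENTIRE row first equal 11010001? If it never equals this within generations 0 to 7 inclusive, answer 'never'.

Gen 0: 00111011
Gen 1 (rule 135): 11010000
Gen 2 (rule 165): 00110111
Gen 3 (rule 126): 01111101
Gen 4 (rule 135): 10111001
Gen 5 (rule 165): 11010001
Gen 6 (rule 126): 11111011
Gen 7 (rule 135): 01110000

Answer: 5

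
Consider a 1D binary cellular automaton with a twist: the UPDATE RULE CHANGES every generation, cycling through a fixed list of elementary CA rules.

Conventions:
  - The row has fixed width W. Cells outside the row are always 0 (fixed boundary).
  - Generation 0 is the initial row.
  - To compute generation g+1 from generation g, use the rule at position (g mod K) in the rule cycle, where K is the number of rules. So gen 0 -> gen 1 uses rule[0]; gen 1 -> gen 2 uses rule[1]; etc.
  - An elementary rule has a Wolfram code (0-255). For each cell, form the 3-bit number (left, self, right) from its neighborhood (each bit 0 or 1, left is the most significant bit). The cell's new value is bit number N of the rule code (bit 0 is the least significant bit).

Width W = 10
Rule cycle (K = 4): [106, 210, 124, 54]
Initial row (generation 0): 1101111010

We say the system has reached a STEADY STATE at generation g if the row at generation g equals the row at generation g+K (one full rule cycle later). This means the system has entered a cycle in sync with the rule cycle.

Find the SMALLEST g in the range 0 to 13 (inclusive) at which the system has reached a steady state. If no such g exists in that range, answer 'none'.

Gen 0: 1101111010
Gen 1 (rule 106): 1111001100
Gen 2 (rule 210): 0111110110
Gen 3 (rule 124): 0100011111
Gen 4 (rule 54): 1110100000
Gen 5 (rule 106): 1011000000
Gen 6 (rule 210): 0001100000
Gen 7 (rule 124): 0001110000
Gen 8 (rule 54): 0010001000
Gen 9 (rule 106): 0100010000
Gen 10 (rule 210): 1010101000
Gen 11 (rule 124): 1111111100
Gen 12 (rule 54): 0000000010
Gen 13 (rule 106): 0000000100
Gen 14 (rule 210): 0000001010
Gen 15 (rule 124): 0000001111
Gen 16 (rule 54): 0000010000
Gen 17 (rule 106): 0000100000

Answer: none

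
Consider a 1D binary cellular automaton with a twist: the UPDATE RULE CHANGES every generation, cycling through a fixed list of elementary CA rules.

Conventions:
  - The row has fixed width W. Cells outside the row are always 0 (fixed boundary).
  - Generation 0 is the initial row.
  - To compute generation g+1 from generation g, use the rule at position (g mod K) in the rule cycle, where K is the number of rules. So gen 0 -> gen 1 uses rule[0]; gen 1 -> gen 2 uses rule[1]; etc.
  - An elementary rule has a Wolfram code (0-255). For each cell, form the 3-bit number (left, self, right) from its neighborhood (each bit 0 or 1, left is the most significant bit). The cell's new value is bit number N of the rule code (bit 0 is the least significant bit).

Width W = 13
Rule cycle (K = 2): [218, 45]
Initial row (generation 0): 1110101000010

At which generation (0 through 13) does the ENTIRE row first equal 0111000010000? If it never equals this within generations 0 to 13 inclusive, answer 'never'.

Answer: 4

Derivation:
Gen 0: 1110101000010
Gen 1 (rule 218): 1110000100101
Gen 2 (rule 45): 1000110100111
Gen 3 (rule 218): 0101110011111
Gen 4 (rule 45): 0111000010000
Gen 5 (rule 218): 1111100101000
Gen 6 (rule 45): 1000000111011
Gen 7 (rule 218): 0100001111011
Gen 8 (rule 45): 0101101000110
Gen 9 (rule 218): 1001100101111
Gen 10 (rule 45): 1001000111000
Gen 11 (rule 218): 0110101111100
Gen 12 (rule 45): 0101111000001
Gen 13 (rule 218): 1001111100010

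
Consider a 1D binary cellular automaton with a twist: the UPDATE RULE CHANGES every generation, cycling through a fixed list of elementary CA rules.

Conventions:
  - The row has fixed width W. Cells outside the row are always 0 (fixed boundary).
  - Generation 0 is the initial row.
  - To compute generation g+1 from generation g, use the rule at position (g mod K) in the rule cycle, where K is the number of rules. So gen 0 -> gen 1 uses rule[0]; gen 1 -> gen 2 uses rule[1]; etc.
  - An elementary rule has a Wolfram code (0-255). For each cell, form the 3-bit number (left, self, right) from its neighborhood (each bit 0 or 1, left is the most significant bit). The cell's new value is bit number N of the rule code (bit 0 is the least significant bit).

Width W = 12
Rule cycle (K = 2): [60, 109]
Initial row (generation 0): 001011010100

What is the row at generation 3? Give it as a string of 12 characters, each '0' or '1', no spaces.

Gen 0: 001011010100
Gen 1 (rule 60): 001110111110
Gen 2 (rule 109): 101011100010
Gen 3 (rule 60): 111110010011

Answer: 111110010011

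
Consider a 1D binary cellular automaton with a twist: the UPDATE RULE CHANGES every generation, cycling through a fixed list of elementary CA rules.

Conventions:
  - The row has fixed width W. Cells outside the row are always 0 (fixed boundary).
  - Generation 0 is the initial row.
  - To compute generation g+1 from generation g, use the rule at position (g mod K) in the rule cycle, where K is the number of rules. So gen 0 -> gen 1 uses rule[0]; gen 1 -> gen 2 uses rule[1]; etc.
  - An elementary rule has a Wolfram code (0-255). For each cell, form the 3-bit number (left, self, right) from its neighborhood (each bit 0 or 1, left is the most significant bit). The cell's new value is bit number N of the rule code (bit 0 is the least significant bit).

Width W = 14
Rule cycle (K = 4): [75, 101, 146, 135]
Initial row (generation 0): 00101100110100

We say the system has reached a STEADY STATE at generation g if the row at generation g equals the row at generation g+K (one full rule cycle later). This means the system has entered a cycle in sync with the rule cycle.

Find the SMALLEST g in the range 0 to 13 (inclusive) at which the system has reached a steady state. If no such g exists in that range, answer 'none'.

Gen 0: 00101100110100
Gen 1 (rule 75): 11001101110001
Gen 2 (rule 101): 01000110010101
Gen 3 (rule 146): 10101001100000
Gen 4 (rule 135): 10101010001111
Gen 5 (rule 75): 00000000111001
Gen 6 (rule 101): 11111110001001
Gen 7 (rule 146): 01111101010110
Gen 8 (rule 135): 10111001010000
Gen 9 (rule 75): 00101010000111
Gen 10 (rule 101): 10111110110001
Gen 11 (rule 146): 00011100001010
Gen 12 (rule 135): 11101001111010
Gen 13 (rule 75): 10100011001000
Gen 14 (rule 101): 11101001001011
Gen 15 (rule 146): 01000110110000
Gen 16 (rule 135): 11011000000111
Gen 17 (rule 75): 11011011111101

Answer: none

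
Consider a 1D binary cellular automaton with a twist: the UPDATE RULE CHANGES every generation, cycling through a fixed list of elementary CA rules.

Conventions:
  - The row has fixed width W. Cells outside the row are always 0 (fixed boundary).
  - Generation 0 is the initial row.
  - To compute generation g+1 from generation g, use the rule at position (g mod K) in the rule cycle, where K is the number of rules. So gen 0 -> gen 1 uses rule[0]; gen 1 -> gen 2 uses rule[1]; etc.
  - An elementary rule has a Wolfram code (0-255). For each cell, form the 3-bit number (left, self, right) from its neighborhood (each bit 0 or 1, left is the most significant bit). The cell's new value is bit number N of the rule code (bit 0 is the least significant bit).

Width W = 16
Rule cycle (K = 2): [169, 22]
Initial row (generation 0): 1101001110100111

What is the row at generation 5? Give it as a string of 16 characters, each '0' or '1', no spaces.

Answer: 0010111010110011

Derivation:
Gen 0: 1101001110100111
Gen 1 (rule 169): 1010001101000110
Gen 2 (rule 22): 1011010001101001
Gen 3 (rule 169): 0110100101010000
Gen 4 (rule 22): 1000111101011000
Gen 5 (rule 169): 0010111010110011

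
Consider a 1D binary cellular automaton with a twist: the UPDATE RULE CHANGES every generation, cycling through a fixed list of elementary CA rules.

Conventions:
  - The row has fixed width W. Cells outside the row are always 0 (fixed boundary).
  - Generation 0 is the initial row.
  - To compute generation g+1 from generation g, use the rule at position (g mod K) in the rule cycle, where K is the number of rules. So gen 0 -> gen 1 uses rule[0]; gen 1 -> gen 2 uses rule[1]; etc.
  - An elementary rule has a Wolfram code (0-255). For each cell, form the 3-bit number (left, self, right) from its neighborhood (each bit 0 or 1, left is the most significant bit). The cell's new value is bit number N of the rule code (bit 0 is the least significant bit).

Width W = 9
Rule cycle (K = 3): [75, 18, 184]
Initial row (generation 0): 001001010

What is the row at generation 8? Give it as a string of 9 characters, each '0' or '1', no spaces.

Answer: 000110001

Derivation:
Gen 0: 001001010
Gen 1 (rule 75): 110010000
Gen 2 (rule 18): 001101000
Gen 3 (rule 184): 001010100
Gen 4 (rule 75): 110000001
Gen 5 (rule 18): 001000010
Gen 6 (rule 184): 000100001
Gen 7 (rule 75): 111001110
Gen 8 (rule 18): 000110001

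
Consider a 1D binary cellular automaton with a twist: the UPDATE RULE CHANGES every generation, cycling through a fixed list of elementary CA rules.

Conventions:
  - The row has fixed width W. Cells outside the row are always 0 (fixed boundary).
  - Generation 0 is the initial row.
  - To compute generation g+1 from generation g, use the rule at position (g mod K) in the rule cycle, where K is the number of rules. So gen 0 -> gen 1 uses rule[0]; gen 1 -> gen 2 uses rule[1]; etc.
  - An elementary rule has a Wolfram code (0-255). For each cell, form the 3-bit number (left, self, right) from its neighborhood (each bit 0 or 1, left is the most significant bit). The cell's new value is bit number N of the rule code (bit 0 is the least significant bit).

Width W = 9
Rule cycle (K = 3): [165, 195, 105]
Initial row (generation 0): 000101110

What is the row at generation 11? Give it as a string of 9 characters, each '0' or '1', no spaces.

Answer: 011000111

Derivation:
Gen 0: 000101110
Gen 1 (rule 165): 110110100
Gen 2 (rule 195): 010010001
Gen 3 (rule 105): 000000100
Gen 4 (rule 165): 111110101
Gen 5 (rule 195): 011110000
Gen 6 (rule 105): 010010111
Gen 7 (rule 165): 010011010
Gen 8 (rule 195): 100101000
Gen 9 (rule 105): 000010011
Gen 10 (rule 165): 111010000
Gen 11 (rule 195): 011000111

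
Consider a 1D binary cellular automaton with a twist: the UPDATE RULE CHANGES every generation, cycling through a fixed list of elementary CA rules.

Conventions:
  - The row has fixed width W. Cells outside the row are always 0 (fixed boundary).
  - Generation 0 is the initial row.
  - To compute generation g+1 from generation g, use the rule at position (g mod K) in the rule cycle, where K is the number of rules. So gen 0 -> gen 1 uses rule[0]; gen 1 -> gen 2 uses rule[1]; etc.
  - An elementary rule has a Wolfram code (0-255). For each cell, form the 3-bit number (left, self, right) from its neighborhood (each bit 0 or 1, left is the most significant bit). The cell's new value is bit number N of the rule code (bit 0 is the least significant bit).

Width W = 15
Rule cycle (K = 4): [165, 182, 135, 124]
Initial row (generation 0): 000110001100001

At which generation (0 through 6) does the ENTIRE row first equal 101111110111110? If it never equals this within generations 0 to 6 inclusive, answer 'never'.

Answer: 4

Derivation:
Gen 0: 000110001100001
Gen 1 (rule 165): 110000100001101
Gen 2 (rule 182): 001001110010011
Gen 3 (rule 135): 111010100110100
Gen 4 (rule 124): 101111110111110
Gen 5 (rule 165): 110111101011100
Gen 6 (rule 182): 001011011101010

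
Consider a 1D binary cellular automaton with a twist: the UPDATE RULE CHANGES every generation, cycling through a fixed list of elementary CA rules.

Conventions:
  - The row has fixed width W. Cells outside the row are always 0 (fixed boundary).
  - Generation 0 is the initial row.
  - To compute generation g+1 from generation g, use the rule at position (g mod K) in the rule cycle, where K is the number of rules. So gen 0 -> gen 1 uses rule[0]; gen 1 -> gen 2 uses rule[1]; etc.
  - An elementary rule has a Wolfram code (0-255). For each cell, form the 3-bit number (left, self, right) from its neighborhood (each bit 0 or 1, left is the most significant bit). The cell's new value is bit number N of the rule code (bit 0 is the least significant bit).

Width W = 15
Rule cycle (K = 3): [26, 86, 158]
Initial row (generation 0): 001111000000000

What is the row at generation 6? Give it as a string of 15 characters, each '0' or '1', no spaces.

Gen 0: 001111000000000
Gen 1 (rule 26): 011000100000000
Gen 2 (rule 86): 101101110000000
Gen 3 (rule 158): 101001101000000
Gen 4 (rule 26): 000111000100000
Gen 5 (rule 86): 001001101110000
Gen 6 (rule 158): 011111001101000

Answer: 011111001101000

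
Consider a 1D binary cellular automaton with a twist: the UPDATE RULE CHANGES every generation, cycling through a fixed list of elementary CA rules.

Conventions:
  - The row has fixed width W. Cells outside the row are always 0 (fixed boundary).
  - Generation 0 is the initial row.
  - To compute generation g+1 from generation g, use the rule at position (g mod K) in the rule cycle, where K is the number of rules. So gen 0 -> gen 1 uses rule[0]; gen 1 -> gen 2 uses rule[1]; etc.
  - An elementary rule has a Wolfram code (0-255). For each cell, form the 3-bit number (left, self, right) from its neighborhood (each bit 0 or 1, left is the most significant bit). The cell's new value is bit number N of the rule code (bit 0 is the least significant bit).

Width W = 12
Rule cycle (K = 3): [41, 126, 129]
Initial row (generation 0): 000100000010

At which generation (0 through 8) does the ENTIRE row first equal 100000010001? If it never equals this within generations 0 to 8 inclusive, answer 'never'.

Gen 0: 000100000010
Gen 1 (rule 41): 110001111000
Gen 2 (rule 126): 111011001100
Gen 3 (rule 129): 010000000001
Gen 4 (rule 41): 000111111100
Gen 5 (rule 126): 001100000110
Gen 6 (rule 129): 100001110000
Gen 7 (rule 41): 001101000111
Gen 8 (rule 126): 011111101101

Answer: never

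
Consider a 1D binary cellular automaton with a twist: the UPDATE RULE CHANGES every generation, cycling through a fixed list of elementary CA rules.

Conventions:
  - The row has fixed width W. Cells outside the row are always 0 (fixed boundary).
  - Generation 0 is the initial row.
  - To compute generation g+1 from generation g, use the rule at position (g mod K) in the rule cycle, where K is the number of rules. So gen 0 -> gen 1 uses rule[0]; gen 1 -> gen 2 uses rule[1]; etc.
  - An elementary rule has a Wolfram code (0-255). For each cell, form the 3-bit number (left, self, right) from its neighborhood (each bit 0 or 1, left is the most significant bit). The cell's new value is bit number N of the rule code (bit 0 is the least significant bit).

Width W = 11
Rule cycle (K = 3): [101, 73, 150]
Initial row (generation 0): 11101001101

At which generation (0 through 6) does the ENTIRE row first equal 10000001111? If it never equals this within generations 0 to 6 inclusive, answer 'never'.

Answer: never

Derivation:
Gen 0: 11101001101
Gen 1 (rule 101): 00111000111
Gen 2 (rule 73): 10101010101
Gen 3 (rule 150): 10101010101
Gen 4 (rule 101): 11111111111
Gen 5 (rule 73): 10000000001
Gen 6 (rule 150): 11000000011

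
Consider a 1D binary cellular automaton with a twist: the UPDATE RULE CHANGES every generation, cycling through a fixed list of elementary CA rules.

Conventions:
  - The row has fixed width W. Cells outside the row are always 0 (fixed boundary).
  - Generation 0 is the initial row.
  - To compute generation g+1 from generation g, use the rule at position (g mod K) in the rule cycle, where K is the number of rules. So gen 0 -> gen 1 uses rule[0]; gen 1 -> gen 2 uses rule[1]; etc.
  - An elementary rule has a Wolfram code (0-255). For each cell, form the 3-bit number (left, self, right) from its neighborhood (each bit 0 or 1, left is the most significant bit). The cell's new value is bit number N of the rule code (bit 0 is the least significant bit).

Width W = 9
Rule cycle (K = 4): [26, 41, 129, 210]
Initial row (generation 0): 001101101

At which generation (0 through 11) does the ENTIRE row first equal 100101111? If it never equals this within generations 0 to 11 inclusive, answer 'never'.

Answer: never

Derivation:
Gen 0: 001101101
Gen 1 (rule 26): 011001000
Gen 2 (rule 41): 010000011
Gen 3 (rule 129): 000111000
Gen 4 (rule 210): 001011100
Gen 5 (rule 26): 010010010
Gen 6 (rule 41): 000000000
Gen 7 (rule 129): 111111111
Gen 8 (rule 210): 011111111
Gen 9 (rule 26): 110000000
Gen 10 (rule 41): 100111111
Gen 11 (rule 129): 000011110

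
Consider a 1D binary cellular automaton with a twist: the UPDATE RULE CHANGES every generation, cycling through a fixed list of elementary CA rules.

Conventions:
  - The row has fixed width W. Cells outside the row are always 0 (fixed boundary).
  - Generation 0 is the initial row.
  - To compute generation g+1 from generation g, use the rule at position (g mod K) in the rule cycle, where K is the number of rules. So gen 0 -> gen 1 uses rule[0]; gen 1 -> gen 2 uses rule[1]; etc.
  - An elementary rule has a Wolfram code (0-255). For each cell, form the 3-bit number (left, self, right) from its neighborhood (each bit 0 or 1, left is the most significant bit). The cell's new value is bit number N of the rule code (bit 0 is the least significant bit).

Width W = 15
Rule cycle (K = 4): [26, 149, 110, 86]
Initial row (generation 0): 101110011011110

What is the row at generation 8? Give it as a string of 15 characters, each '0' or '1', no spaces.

Gen 0: 101110011011110
Gen 1 (rule 26): 001001110010001
Gen 2 (rule 149): 101100101011101
Gen 3 (rule 110): 111101111110111
Gen 4 (rule 86): 000100000010001
Gen 5 (rule 26): 001010000101010
Gen 6 (rule 149): 101011110101011
Gen 7 (rule 110): 111110011111111
Gen 8 (rule 86): 000011100000001

Answer: 000011100000001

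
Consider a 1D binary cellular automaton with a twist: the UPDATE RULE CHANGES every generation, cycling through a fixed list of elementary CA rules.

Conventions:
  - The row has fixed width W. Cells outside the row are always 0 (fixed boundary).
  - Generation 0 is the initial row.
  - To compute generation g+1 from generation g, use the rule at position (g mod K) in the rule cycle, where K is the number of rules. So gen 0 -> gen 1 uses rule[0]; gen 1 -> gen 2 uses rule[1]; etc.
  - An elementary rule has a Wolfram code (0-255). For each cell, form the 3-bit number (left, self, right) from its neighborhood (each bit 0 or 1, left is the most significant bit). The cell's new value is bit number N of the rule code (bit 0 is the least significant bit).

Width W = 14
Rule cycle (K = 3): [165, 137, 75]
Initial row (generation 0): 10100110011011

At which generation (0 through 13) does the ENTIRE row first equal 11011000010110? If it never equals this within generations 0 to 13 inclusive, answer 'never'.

Answer: 3

Derivation:
Gen 0: 10100110011011
Gen 1 (rule 165): 11100000000100
Gen 2 (rule 137): 11001111110001
Gen 3 (rule 75): 11011000010110
Gen 4 (rule 165): 00100011011000
Gen 5 (rule 137): 10001010010011
Gen 6 (rule 75): 00110000100111
Gen 7 (rule 165): 10000110100010
Gen 8 (rule 137): 00110100001000
Gen 9 (rule 75): 11110001110011
Gen 10 (rule 165): 01100100100000
Gen 11 (rule 137): 01000000001111
Gen 12 (rule 75): 10011111111001
Gen 13 (rule 165): 10001111110001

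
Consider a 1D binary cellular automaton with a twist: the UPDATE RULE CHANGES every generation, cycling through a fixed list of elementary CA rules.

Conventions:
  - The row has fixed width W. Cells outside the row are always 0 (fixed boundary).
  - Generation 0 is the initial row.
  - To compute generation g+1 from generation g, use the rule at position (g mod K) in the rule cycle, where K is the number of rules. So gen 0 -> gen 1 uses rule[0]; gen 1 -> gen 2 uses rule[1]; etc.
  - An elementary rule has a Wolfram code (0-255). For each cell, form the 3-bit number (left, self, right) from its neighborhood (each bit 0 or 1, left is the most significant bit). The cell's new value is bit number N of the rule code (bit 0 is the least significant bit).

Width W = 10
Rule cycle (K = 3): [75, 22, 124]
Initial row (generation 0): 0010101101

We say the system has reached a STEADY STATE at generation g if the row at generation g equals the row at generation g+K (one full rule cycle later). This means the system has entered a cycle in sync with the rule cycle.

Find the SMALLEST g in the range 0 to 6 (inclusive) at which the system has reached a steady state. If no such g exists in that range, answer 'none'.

Gen 0: 0010101101
Gen 1 (rule 75): 1100001100
Gen 2 (rule 22): 0010010010
Gen 3 (rule 124): 0011011011
Gen 4 (rule 75): 1111011011
Gen 5 (rule 22): 0000000000
Gen 6 (rule 124): 0000000000
Gen 7 (rule 75): 1111111111
Gen 8 (rule 22): 0000000000
Gen 9 (rule 124): 0000000000

Answer: 5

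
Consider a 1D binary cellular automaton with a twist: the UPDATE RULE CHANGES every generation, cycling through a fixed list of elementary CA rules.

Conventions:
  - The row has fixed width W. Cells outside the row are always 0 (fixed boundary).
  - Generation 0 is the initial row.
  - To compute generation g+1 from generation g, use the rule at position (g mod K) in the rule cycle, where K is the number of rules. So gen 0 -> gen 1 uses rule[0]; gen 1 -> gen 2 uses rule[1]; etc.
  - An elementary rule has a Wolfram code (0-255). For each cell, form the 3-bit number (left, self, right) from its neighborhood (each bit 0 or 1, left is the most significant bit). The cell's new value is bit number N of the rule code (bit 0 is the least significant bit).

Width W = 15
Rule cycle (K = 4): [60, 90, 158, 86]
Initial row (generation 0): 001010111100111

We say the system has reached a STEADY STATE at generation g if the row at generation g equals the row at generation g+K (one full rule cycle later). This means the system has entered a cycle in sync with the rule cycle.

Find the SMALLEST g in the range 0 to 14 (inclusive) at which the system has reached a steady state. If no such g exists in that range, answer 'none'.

Gen 0: 001010111100111
Gen 1 (rule 60): 001111100010100
Gen 2 (rule 90): 011000110100010
Gen 3 (rule 158): 110101100110111
Gen 4 (rule 86): 010100111010001
Gen 5 (rule 60): 011110100111001
Gen 6 (rule 90): 110010011101110
Gen 7 (rule 158): 101111111001101
Gen 8 (rule 86): 100000001110101
Gen 9 (rule 60): 110000001001111
Gen 10 (rule 90): 111000010111001
Gen 11 (rule 158): 110100110110111
Gen 12 (rule 86): 010111010010001
Gen 13 (rule 60): 011100111011001
Gen 14 (rule 90): 110111101011110
Gen 15 (rule 158): 100111001011101
Gen 16 (rule 86): 111001111000101
Gen 17 (rule 60): 100101000100111
Gen 18 (rule 90): 011000101011101

Answer: none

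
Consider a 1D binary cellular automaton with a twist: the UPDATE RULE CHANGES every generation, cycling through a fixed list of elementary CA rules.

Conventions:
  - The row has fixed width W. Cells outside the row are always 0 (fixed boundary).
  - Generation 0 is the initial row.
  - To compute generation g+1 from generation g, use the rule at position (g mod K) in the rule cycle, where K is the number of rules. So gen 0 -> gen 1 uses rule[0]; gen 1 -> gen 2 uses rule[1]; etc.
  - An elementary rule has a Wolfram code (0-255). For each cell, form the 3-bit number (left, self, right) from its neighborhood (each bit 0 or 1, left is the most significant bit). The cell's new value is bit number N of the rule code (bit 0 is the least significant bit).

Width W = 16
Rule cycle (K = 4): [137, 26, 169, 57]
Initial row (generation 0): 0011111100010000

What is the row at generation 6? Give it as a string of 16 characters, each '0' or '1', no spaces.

Answer: 1010000001010010

Derivation:
Gen 0: 0011111100010000
Gen 1 (rule 137): 1011111001000111
Gen 2 (rule 26): 0010000110101100
Gen 3 (rule 169): 1000110101011001
Gen 4 (rule 57): 0110101010110100
Gen 5 (rule 137): 0100000000100001
Gen 6 (rule 26): 1010000001010010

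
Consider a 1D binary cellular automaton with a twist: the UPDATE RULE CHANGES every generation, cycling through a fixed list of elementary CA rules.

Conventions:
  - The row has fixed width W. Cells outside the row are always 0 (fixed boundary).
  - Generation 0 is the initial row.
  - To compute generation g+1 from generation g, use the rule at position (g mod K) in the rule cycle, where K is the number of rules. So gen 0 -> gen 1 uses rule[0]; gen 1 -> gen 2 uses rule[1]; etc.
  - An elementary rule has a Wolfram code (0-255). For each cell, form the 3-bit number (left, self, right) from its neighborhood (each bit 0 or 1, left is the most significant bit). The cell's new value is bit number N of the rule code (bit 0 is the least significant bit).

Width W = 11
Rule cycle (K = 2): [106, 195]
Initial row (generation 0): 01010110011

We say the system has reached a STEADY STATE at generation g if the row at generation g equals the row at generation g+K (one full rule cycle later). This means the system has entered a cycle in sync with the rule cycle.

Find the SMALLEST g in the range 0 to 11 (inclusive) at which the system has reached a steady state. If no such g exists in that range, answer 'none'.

Gen 0: 01010110011
Gen 1 (rule 106): 10101110111
Gen 2 (rule 195): 00000110011
Gen 3 (rule 106): 00001110111
Gen 4 (rule 195): 11110110011
Gen 5 (rule 106): 10011110111
Gen 6 (rule 195): 00101110011
Gen 7 (rule 106): 01011010111
Gen 8 (rule 195): 10001000011
Gen 9 (rule 106): 00010000111
Gen 10 (rule 195): 11100111011
Gen 11 (rule 106): 10101101111
Gen 12 (rule 195): 00000100111
Gen 13 (rule 106): 00001001101

Answer: none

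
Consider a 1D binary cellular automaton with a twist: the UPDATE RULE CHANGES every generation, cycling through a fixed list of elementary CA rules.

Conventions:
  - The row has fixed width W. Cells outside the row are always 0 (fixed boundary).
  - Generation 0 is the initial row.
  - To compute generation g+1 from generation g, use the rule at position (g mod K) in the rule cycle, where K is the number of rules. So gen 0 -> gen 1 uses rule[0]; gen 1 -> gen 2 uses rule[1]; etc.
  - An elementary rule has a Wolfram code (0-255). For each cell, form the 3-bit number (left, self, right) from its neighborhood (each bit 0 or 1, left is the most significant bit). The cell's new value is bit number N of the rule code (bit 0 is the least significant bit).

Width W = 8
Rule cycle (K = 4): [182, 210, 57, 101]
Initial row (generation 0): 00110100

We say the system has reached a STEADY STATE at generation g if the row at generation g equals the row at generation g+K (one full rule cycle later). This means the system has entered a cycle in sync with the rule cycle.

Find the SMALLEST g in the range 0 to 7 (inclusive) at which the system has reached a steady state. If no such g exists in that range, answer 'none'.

Answer: 2

Derivation:
Gen 0: 00110100
Gen 1 (rule 182): 01001110
Gen 2 (rule 210): 10110111
Gen 3 (rule 57): 01101100
Gen 4 (rule 101): 00110101
Gen 5 (rule 182): 01001111
Gen 6 (rule 210): 10110111
Gen 7 (rule 57): 01101100
Gen 8 (rule 101): 00110101
Gen 9 (rule 182): 01001111
Gen 10 (rule 210): 10110111
Gen 11 (rule 57): 01101100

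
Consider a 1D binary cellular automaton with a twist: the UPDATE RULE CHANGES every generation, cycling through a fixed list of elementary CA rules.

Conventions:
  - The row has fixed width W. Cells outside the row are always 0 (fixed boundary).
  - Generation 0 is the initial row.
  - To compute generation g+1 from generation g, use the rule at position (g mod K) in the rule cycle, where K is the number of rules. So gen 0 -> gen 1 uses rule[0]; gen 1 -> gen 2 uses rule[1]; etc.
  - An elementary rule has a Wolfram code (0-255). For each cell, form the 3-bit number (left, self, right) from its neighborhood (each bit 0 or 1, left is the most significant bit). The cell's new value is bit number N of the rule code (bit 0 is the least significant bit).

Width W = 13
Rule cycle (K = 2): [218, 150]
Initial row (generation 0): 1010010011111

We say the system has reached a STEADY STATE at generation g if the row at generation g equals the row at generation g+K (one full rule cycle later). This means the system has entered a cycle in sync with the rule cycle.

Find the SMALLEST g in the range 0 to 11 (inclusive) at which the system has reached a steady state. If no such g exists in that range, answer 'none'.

Answer: none

Derivation:
Gen 0: 1010010011111
Gen 1 (rule 218): 0001101111111
Gen 2 (rule 150): 0010000111110
Gen 3 (rule 218): 0101001111111
Gen 4 (rule 150): 1101110111110
Gen 5 (rule 218): 1101110111111
Gen 6 (rule 150): 0000100011110
Gen 7 (rule 218): 0001010111111
Gen 8 (rule 150): 0011010011110
Gen 9 (rule 218): 0111001111111
Gen 10 (rule 150): 1010110111110
Gen 11 (rule 218): 0000110111111
Gen 12 (rule 150): 0001000011110
Gen 13 (rule 218): 0010100111111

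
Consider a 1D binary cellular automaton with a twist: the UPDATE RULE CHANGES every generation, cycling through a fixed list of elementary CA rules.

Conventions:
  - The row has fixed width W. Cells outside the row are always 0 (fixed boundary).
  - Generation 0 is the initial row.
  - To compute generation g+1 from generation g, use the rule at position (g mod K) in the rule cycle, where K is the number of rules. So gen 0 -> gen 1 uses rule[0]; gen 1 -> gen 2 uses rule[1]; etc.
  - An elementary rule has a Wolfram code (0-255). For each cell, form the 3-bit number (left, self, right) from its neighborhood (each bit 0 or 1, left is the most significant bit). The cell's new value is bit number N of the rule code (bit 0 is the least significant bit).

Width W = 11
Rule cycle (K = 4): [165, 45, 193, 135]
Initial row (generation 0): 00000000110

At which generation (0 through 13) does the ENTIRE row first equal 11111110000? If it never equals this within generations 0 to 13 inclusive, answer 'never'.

Gen 0: 00000000110
Gen 1 (rule 165): 11111110000
Gen 2 (rule 45): 10000000111
Gen 3 (rule 193): 00111110011
Gen 4 (rule 135): 11011100100
Gen 5 (rule 165): 00101000101
Gen 6 (rule 45): 10111010111
Gen 7 (rule 193): 00011000011
Gen 8 (rule 135): 11100011100
Gen 9 (rule 165): 01001001001
Gen 10 (rule 45): 01001001001
Gen 11 (rule 193): 00000000000
Gen 12 (rule 135): 11111111111
Gen 13 (rule 165): 01111111110

Answer: 1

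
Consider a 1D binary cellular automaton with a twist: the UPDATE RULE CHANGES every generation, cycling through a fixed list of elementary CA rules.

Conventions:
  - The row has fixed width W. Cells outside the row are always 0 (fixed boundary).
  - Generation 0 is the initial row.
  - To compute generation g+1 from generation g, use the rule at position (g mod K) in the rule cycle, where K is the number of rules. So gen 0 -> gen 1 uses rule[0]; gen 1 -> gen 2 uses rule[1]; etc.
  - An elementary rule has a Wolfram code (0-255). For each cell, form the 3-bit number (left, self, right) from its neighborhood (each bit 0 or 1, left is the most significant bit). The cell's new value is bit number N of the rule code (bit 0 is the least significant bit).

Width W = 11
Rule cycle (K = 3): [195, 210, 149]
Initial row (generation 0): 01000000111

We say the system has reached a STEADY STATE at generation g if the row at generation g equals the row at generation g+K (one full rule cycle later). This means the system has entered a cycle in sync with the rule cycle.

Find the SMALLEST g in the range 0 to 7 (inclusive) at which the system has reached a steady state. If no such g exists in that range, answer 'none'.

Answer: none

Derivation:
Gen 0: 01000000111
Gen 1 (rule 195): 10011111011
Gen 2 (rule 210): 01101111001
Gen 3 (rule 149): 00000110101
Gen 4 (rule 195): 11111010000
Gen 5 (rule 210): 01111001000
Gen 6 (rule 149): 00110101111
Gen 7 (rule 195): 11010000111
Gen 8 (rule 210): 01001001011
Gen 9 (rule 149): 01101101000
Gen 10 (rule 195): 10100100011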